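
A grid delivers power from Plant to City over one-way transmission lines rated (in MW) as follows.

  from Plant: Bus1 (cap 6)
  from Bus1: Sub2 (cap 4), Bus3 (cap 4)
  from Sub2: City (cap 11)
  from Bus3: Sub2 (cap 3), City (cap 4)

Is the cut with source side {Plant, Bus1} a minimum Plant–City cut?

No — its capacity is 8, but the minimum cut has capacity 6.

Given cut capacity: 4 + 4 = 8.
Augment Plant→Bus1→Sub2→City: bottleneck 4, flow now 4.
Augment Plant→Bus1→Bus3→City: bottleneck 2, flow now 6.
No augmenting path remains; maximum flow = 6.
In the residual graph, reachable from Plant: {Plant}.
Min-cut edges: Plant→Bus1 (6); capacity 6 = 6.
Cut capacity 8 exceeds the max flow 6, so it is not minimum.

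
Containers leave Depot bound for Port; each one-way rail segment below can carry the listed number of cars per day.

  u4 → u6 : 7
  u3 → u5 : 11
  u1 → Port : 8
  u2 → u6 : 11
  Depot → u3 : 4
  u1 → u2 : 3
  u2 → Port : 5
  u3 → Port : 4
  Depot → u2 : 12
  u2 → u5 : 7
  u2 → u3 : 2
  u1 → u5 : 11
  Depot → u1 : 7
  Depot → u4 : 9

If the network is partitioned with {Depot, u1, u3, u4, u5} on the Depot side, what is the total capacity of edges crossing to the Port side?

Edges leaving {Depot, u1, u3, u4, u5}: Depot→u2 (12), u1→u2 (3), u1→Port (8), u3→Port (4), u4→u6 (7).
Cut capacity = 12 + 3 + 8 + 4 + 7 = 34.

34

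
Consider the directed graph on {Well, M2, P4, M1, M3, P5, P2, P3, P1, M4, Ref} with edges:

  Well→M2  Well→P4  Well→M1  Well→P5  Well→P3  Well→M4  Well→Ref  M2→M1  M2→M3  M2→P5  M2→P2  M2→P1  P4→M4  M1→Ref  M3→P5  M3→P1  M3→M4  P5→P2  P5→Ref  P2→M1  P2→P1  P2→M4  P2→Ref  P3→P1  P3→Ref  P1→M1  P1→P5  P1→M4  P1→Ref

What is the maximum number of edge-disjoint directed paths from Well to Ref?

Assign every edge capacity 1; by Menger, the answer equals the max flow.
Path Well→Ref (+1); total 1.
Path Well→M1→Ref (+1); total 2.
Path Well→P5→Ref (+1); total 3.
Path Well→P3→Ref (+1); total 4.
Path Well→M2→P2→Ref (+1); total 5.
No residual Well→Ref path; max flow = 5.
Certifying cut of size 5: {Well→M1, Well→M2, Well→P3, Well→P5, Well→Ref}.

5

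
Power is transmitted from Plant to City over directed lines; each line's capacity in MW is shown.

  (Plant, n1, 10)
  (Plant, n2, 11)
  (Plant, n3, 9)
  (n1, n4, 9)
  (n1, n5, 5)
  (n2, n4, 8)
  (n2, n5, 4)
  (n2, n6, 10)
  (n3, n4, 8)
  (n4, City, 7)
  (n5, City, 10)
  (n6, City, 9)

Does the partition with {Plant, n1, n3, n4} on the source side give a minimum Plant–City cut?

Yes — it is a minimum cut (capacity 23).

Given cut capacity: 11 + 5 + 7 = 23.
Augment Plant→n1→n4→City: bottleneck 7, flow now 7.
Augment Plant→n1→n5→City: bottleneck 3, flow now 10.
Augment Plant→n2→n5→City: bottleneck 4, flow now 14.
Augment Plant→n2→n6→City: bottleneck 7, flow now 21.
Augment Plant→n3→n4→n1→n5→City: bottleneck 2, flow now 23. (uses reverse residual edge)
No augmenting path remains; maximum flow = 23.
Cut capacity 23 equals the max flow, so it is a minimum cut.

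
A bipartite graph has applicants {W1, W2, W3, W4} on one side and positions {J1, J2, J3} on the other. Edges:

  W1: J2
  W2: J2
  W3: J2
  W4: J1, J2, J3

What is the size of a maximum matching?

Unit-capacity flow: source→left, listed edges, right→sink; max matching = max flow.
Augmenting path W1→J2 (+1); matched 1.
Augmenting path W4→J1 (+1); matched 2.
No augmenting path remains; maximum matching = 2.
König certificate: {W4, J2} is a vertex cover of size 2 (every listed pair touches it), so no matching can be larger.

2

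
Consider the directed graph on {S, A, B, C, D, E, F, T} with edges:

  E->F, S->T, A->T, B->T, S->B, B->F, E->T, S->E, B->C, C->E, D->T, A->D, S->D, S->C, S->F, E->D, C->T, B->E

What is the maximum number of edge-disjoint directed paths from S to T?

5

Assign every edge capacity 1; by Menger, the answer equals the max flow.
Path S→T (+1); total 1.
Path S→B→T (+1); total 2.
Path S→C→T (+1); total 3.
Path S→D→T (+1); total 4.
Path S→E→T (+1); total 5.
No residual S→T path; max flow = 5.
Certifying cut of size 5: {S→B, S→C, S→D, S→E, S→T}.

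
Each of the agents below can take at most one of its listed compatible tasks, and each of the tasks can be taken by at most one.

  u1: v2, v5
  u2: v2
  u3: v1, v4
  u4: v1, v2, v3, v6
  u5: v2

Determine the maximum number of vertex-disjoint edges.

4

Unit-capacity flow: source→left, listed edges, right→sink; max matching = max flow.
Augmenting path u1→v2 (+1); matched 1.
Augmenting path u3→v1 (+1); matched 2.
Augmenting path u4→v3 (+1); matched 3.
Augmenting path u2→v2→u1→v5 (+1); matched 4.
No augmenting path remains; maximum matching = 4.
König certificate: {u1, u3, u4, v2} is a vertex cover of size 4 (every listed pair touches it), so no matching can be larger.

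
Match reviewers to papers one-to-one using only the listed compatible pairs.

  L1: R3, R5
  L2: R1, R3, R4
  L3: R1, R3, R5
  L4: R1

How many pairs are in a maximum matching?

Unit-capacity flow: source→left, listed edges, right→sink; max matching = max flow.
Augmenting path L1→R3 (+1); matched 1.
Augmenting path L2→R1 (+1); matched 2.
Augmenting path L3→R5 (+1); matched 3.
Augmenting path L4→R1→L2→R4 (+1); matched 4.
No augmenting path remains; maximum matching = 4.
König certificate: {L1, L2, L3, L4} is a vertex cover of size 4 (every listed pair touches it), so no matching can be larger.

4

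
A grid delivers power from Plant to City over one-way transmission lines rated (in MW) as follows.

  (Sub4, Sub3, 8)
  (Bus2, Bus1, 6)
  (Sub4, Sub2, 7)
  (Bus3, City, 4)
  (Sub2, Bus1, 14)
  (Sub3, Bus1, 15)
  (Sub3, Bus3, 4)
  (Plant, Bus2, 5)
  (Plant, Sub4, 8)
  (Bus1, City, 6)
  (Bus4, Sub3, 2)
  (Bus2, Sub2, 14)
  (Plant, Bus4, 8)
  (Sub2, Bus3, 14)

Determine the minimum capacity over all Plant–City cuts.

Augment Plant→Bus2→Bus1→City: bottleneck 5, flow now 5.
Augment Plant→Bus4→Sub3→Bus3→City: bottleneck 2, flow now 7.
Augment Plant→Sub4→Sub3→Bus3→City: bottleneck 2, flow now 9.
Augment Plant→Sub4→Sub3→Bus1→City: bottleneck 1, flow now 10.
No augmenting path remains; maximum flow = 10.
By max-flow min-cut, the minimum cut capacity equals the max flow.
In the residual graph, reachable from Plant: {Plant, Bus2, Bus4, Sub4, Sub3, Sub2, Bus3, Bus1}.
Min-cut edges: Bus3→City (4), Bus1→City (6); capacity 4 + 6 = 10.

10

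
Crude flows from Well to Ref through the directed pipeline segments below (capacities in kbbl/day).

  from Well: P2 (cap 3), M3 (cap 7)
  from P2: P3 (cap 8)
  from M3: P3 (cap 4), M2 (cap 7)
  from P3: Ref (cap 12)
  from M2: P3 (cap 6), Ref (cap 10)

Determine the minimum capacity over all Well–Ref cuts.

10

Augment Well→P2→P3→Ref: bottleneck 3, flow now 3.
Augment Well→M3→P3→Ref: bottleneck 4, flow now 7.
Augment Well→M3→M2→Ref: bottleneck 3, flow now 10.
No augmenting path remains; maximum flow = 10.
By max-flow min-cut, the minimum cut capacity equals the max flow.
In the residual graph, reachable from Well: {Well}.
Min-cut edges: Well→P2 (3), Well→M3 (7); capacity 3 + 7 = 10.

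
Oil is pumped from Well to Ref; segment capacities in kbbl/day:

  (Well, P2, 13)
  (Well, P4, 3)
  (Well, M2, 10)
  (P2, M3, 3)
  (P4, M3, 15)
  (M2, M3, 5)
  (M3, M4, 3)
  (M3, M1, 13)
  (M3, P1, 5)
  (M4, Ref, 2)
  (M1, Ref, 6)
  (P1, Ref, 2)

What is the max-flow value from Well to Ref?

10

Augment Well→P2→M3→M4→Ref: bottleneck 2, flow now 2.
Augment Well→P2→M3→M1→Ref: bottleneck 1, flow now 3.
Augment Well→P4→M3→M1→Ref: bottleneck 3, flow now 6.
Augment Well→M2→M3→M1→Ref: bottleneck 2, flow now 8.
Augment Well→M2→M3→P1→Ref: bottleneck 2, flow now 10.
No augmenting path remains; maximum flow = 10.
In the residual graph, reachable from Well: {Well, P2, P4, M2, M3, M4, M1, P1}.
Min-cut edges: M4→Ref (2), M1→Ref (6), P1→Ref (2); capacity 2 + 6 + 2 = 10.
This cut is saturated, so no flow can exceed 10.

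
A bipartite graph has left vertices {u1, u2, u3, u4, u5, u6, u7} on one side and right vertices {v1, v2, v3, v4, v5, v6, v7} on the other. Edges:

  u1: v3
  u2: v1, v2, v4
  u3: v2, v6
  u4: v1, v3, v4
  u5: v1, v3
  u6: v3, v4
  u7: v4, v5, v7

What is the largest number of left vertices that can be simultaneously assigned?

Unit-capacity flow: source→left, listed edges, right→sink; max matching = max flow.
Augmenting path u1→v3 (+1); matched 1.
Augmenting path u2→v1 (+1); matched 2.
Augmenting path u3→v2 (+1); matched 3.
Augmenting path u4→v4 (+1); matched 4.
Augmenting path u7→v5 (+1); matched 5.
Augmenting path u5→v1→u2→v2→u3→v6 (+1); matched 6.
No augmenting path remains; maximum matching = 6.
König certificate: {u2, u3, u7, v1, v3, v4} is a vertex cover of size 6 (every listed pair touches it), so no matching can be larger.

6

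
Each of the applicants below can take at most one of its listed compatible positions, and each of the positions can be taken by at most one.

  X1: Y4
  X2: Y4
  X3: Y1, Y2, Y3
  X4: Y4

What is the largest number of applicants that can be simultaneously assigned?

Unit-capacity flow: source→left, listed edges, right→sink; max matching = max flow.
Augmenting path X1→Y4 (+1); matched 1.
Augmenting path X3→Y1 (+1); matched 2.
No augmenting path remains; maximum matching = 2.
König certificate: {X3, Y4} is a vertex cover of size 2 (every listed pair touches it), so no matching can be larger.

2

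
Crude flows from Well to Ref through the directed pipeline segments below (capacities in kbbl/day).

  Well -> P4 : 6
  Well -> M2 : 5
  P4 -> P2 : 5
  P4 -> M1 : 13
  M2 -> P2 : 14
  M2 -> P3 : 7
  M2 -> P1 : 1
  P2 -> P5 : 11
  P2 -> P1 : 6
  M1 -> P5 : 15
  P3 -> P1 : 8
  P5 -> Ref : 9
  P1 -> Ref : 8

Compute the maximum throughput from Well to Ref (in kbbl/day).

11

Augment Well→M2→P1→Ref: bottleneck 1, flow now 1.
Augment Well→P4→P2→P5→Ref: bottleneck 5, flow now 6.
Augment Well→P4→M1→P5→Ref: bottleneck 1, flow now 7.
Augment Well→M2→P2→P5→Ref: bottleneck 3, flow now 10.
Augment Well→M2→P2→P1→Ref: bottleneck 1, flow now 11.
No augmenting path remains; maximum flow = 11.
In the residual graph, reachable from Well: {Well}.
Min-cut edges: Well→P4 (6), Well→M2 (5); capacity 6 + 5 = 11.
This cut is saturated, so no flow can exceed 11.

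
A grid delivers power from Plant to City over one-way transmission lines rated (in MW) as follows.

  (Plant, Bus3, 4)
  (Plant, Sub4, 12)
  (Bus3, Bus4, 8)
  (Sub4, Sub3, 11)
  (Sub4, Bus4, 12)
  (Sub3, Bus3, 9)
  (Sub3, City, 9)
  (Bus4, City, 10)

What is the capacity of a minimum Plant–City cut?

16

Augment Plant→Bus3→Bus4→City: bottleneck 4, flow now 4.
Augment Plant→Sub4→Sub3→City: bottleneck 9, flow now 13.
Augment Plant→Sub4→Bus4→City: bottleneck 3, flow now 16.
No augmenting path remains; maximum flow = 16.
By max-flow min-cut, the minimum cut capacity equals the max flow.
In the residual graph, reachable from Plant: {Plant}.
Min-cut edges: Plant→Bus3 (4), Plant→Sub4 (12); capacity 4 + 12 = 16.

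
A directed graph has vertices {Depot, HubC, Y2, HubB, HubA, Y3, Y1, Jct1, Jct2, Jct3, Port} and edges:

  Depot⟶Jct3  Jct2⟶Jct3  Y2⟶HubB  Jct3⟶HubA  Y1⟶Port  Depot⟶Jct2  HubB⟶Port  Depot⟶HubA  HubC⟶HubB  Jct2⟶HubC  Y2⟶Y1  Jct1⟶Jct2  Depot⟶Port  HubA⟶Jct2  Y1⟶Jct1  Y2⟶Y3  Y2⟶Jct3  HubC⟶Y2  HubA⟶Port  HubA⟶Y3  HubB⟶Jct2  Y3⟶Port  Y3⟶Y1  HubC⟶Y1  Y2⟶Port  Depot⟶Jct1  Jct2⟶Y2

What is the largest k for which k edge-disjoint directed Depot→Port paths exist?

5

Assign every edge capacity 1; by Menger, the answer equals the max flow.
Path Depot→Port (+1); total 1.
Path Depot→HubA→Port (+1); total 2.
Path Depot→Jct2→Y2→Port (+1); total 3.
Path Depot→Jct3→HubA→Y3→Port (+1); total 4.
Path Depot→Jct1→Jct2→HubC→HubB→Port (+1); total 5.
No residual Depot→Port path; max flow = 5.
Certifying cut of size 5: {Depot→HubA, Depot→Jct1, Depot→Jct2, Depot→Jct3, Depot→Port}.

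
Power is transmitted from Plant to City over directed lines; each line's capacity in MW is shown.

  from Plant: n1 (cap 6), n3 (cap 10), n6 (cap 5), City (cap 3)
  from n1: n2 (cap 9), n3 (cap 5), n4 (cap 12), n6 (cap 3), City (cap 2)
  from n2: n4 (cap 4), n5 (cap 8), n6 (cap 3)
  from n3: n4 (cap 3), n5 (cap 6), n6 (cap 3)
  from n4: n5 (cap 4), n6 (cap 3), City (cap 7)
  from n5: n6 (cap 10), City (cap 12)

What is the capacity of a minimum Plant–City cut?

18

Augment Plant→City: bottleneck 3, flow now 3.
Augment Plant→n1→City: bottleneck 2, flow now 5.
Augment Plant→n1→n4→City: bottleneck 4, flow now 9.
Augment Plant→n3→n4→City: bottleneck 3, flow now 12.
Augment Plant→n3→n5→City: bottleneck 6, flow now 18.
No augmenting path remains; maximum flow = 18.
By max-flow min-cut, the minimum cut capacity equals the max flow.
In the residual graph, reachable from Plant: {Plant, n3, n6}.
Min-cut edges: Plant→n1 (6), Plant→City (3), n3→n4 (3), n3→n5 (6); capacity 6 + 3 + 3 + 6 = 18.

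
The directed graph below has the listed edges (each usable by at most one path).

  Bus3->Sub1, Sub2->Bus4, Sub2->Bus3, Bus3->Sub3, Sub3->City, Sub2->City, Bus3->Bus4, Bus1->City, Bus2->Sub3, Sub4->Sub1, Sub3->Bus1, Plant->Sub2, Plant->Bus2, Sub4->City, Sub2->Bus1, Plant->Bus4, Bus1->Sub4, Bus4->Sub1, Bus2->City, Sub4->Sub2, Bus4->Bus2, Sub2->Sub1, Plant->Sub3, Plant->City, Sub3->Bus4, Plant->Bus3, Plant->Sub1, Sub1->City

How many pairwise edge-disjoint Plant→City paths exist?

Assign every edge capacity 1; by Menger, the answer equals the max flow.
Path Plant→City (+1); total 1.
Path Plant→Bus2→City (+1); total 2.
Path Plant→Sub3→City (+1); total 3.
Path Plant→Sub2→City (+1); total 4.
Path Plant→Sub1→City (+1); total 5.
Path Plant→Bus3→Sub3→Bus1→City (+1); total 6.
No residual Plant→City path; max flow = 6.
Certifying cut of size 6: {Bus2→City, Plant→City, Plant→Sub2, Sub1→City, Sub3→Bus1, Sub3→City}.

6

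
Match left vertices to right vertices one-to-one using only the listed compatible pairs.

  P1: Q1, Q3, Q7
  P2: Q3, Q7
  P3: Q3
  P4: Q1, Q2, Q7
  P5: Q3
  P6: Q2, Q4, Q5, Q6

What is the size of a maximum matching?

5

Unit-capacity flow: source→left, listed edges, right→sink; max matching = max flow.
Augmenting path P1→Q1 (+1); matched 1.
Augmenting path P2→Q3 (+1); matched 2.
Augmenting path P4→Q2 (+1); matched 3.
Augmenting path P6→Q4 (+1); matched 4.
Augmenting path P3→Q3→P2→Q7 (+1); matched 5.
No augmenting path remains; maximum matching = 5.
König certificate: {P1, P2, P4, P6, Q3} is a vertex cover of size 5 (every listed pair touches it), so no matching can be larger.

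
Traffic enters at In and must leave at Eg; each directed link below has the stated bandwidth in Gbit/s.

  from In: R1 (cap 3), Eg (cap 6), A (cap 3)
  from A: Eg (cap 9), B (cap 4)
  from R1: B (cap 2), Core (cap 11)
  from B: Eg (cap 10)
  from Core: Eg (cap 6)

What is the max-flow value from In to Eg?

12

Augment In→Eg: bottleneck 6, flow now 6.
Augment In→A→Eg: bottleneck 3, flow now 9.
Augment In→R1→B→Eg: bottleneck 2, flow now 11.
Augment In→R1→Core→Eg: bottleneck 1, flow now 12.
No augmenting path remains; maximum flow = 12.
In the residual graph, reachable from In: {In}.
Min-cut edges: In→A (3), In→R1 (3), In→Eg (6); capacity 3 + 3 + 6 = 12.
This cut is saturated, so no flow can exceed 12.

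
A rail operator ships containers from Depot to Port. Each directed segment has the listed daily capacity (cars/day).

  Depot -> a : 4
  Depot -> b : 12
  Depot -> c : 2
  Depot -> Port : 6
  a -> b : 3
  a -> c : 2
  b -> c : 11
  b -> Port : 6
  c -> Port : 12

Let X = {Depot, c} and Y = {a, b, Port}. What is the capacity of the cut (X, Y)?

34

Edges leaving {Depot, c}: Depot→a (4), Depot→b (12), Depot→Port (6), c→Port (12).
Cut capacity = 4 + 12 + 6 + 12 = 34.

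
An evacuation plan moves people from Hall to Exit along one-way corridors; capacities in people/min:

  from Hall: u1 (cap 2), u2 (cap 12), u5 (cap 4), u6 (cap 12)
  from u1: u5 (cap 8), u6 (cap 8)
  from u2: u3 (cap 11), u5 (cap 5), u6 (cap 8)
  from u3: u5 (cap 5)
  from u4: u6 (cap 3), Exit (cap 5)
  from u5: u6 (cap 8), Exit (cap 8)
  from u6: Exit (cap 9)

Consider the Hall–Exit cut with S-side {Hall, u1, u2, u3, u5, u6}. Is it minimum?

Given cut capacity: 8 + 9 = 17.
Augment Hall→u5→Exit: bottleneck 4, flow now 4.
Augment Hall→u6→Exit: bottleneck 9, flow now 13.
Augment Hall→u1→u5→Exit: bottleneck 2, flow now 15.
Augment Hall→u2→u5→Exit: bottleneck 2, flow now 17.
No augmenting path remains; maximum flow = 17.
Cut capacity 17 equals the max flow, so it is a minimum cut.

Yes — it is a minimum cut (capacity 17).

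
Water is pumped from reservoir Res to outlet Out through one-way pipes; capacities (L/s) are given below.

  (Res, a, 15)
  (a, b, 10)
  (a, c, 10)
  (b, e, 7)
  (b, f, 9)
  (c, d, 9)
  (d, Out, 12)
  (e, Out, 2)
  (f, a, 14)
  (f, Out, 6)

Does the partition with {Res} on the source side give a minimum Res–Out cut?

Given cut capacity: 15 = 15.
Augment Res→a→b→e→Out: bottleneck 2, flow now 2.
Augment Res→a→b→f→Out: bottleneck 6, flow now 8.
Augment Res→a→c→d→Out: bottleneck 7, flow now 15.
No augmenting path remains; maximum flow = 15.
Cut capacity 15 equals the max flow, so it is a minimum cut.

Yes — it is a minimum cut (capacity 15).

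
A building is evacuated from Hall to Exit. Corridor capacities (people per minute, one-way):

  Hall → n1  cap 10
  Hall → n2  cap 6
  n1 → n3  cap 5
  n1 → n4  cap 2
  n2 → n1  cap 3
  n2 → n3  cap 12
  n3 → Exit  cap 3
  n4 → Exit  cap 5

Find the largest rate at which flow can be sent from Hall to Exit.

5

Augment Hall→n1→n3→Exit: bottleneck 3, flow now 3.
Augment Hall→n1→n4→Exit: bottleneck 2, flow now 5.
No augmenting path remains; maximum flow = 5.
In the residual graph, reachable from Hall: {Hall, n1, n2, n3}.
Min-cut edges: n1→n4 (2), n3→Exit (3); capacity 2 + 3 = 5.
This cut is saturated, so no flow can exceed 5.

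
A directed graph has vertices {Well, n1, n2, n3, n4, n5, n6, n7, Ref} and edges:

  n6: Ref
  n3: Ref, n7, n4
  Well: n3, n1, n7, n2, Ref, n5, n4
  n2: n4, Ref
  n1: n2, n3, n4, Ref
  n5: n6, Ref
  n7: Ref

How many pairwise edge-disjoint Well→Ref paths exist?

Assign every edge capacity 1; by Menger, the answer equals the max flow.
Path Well→Ref (+1); total 1.
Path Well→n1→Ref (+1); total 2.
Path Well→n2→Ref (+1); total 3.
Path Well→n3→Ref (+1); total 4.
Path Well→n5→Ref (+1); total 5.
Path Well→n7→Ref (+1); total 6.
No residual Well→Ref path; max flow = 6.
Certifying cut of size 6: {Well→Ref, Well→n1, Well→n2, Well→n3, Well→n5, Well→n7}.

6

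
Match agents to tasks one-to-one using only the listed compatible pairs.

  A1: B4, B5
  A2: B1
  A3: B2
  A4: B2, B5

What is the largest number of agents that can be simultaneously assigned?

Unit-capacity flow: source→left, listed edges, right→sink; max matching = max flow.
Augmenting path A1→B4 (+1); matched 1.
Augmenting path A2→B1 (+1); matched 2.
Augmenting path A3→B2 (+1); matched 3.
Augmenting path A4→B5 (+1); matched 4.
No augmenting path remains; maximum matching = 4.
König certificate: {A1, A2, A3, A4} is a vertex cover of size 4 (every listed pair touches it), so no matching can be larger.

4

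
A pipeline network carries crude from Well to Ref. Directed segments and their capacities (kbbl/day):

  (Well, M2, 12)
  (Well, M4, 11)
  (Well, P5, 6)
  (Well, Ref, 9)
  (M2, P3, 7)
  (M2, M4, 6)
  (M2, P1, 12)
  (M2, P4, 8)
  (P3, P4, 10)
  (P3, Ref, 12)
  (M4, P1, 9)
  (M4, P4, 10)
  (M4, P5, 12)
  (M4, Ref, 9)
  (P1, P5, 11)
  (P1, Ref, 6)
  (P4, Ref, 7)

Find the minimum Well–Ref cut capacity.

Augment Well→Ref: bottleneck 9, flow now 9.
Augment Well→M4→Ref: bottleneck 9, flow now 18.
Augment Well→M2→P3→Ref: bottleneck 7, flow now 25.
Augment Well→M2→P1→Ref: bottleneck 5, flow now 30.
Augment Well→M4→P1→Ref: bottleneck 1, flow now 31.
Augment Well→M4→P4→Ref: bottleneck 1, flow now 32.
No augmenting path remains; maximum flow = 32.
By max-flow min-cut, the minimum cut capacity equals the max flow.
In the residual graph, reachable from Well: {Well, P5}.
Min-cut edges: Well→M2 (12), Well→M4 (11), Well→Ref (9); capacity 12 + 11 + 9 = 32.

32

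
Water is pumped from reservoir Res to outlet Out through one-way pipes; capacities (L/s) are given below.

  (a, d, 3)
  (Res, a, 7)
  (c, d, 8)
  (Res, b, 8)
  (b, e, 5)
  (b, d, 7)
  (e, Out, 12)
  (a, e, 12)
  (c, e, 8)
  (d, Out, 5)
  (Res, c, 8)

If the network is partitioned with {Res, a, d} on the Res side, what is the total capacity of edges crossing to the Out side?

Edges leaving {Res, a, d}: Res→b (8), Res→c (8), a→e (12), d→Out (5).
Cut capacity = 8 + 8 + 12 + 5 = 33.

33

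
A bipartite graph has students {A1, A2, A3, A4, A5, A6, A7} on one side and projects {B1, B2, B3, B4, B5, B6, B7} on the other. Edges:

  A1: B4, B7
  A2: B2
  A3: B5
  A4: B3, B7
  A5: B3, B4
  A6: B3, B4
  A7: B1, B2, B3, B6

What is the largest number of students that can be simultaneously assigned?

Unit-capacity flow: source→left, listed edges, right→sink; max matching = max flow.
Augmenting path A1→B4 (+1); matched 1.
Augmenting path A2→B2 (+1); matched 2.
Augmenting path A3→B5 (+1); matched 3.
Augmenting path A4→B3 (+1); matched 4.
Augmenting path A7→B1 (+1); matched 5.
Augmenting path A5→B3→A4→B7 (+1); matched 6.
No augmenting path remains; maximum matching = 6.
König certificate: {A2, A3, A7, B3, B4, B7} is a vertex cover of size 6 (every listed pair touches it), so no matching can be larger.

6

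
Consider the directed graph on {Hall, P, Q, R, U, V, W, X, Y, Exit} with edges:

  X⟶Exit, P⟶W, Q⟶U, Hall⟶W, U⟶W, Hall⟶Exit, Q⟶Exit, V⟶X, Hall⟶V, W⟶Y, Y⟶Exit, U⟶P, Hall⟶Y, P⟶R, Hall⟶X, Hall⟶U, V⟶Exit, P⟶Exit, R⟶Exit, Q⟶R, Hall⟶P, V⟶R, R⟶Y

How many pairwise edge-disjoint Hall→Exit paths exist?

Assign every edge capacity 1; by Menger, the answer equals the max flow.
Path Hall→Exit (+1); total 1.
Path Hall→P→Exit (+1); total 2.
Path Hall→V→Exit (+1); total 3.
Path Hall→X→Exit (+1); total 4.
Path Hall→Y→Exit (+1); total 5.
Path Hall→U→P→R→Exit (+1); total 6.
No residual Hall→Exit path; max flow = 6.
Certifying cut of size 6: {Hall→Exit, Hall→P, Hall→U, Hall→V, Hall→X, Y→Exit}.

6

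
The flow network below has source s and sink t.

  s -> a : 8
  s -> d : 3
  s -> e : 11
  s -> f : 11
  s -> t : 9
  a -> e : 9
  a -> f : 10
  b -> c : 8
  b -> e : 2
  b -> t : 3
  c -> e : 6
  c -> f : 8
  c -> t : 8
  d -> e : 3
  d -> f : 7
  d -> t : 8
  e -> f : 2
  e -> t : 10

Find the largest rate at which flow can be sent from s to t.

Augment s→t: bottleneck 9, flow now 9.
Augment s→d→t: bottleneck 3, flow now 12.
Augment s→e→t: bottleneck 10, flow now 22.
No augmenting path remains; maximum flow = 22.
In the residual graph, reachable from s: {s, a, e, f}.
Min-cut edges: s→d (3), s→t (9), e→t (10); capacity 3 + 9 + 10 = 22.
This cut is saturated, so no flow can exceed 22.

22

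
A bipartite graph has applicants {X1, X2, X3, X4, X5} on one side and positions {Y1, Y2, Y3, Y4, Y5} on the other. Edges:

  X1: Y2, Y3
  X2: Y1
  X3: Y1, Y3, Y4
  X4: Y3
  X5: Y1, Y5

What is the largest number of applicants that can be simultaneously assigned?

Unit-capacity flow: source→left, listed edges, right→sink; max matching = max flow.
Augmenting path X1→Y2 (+1); matched 1.
Augmenting path X2→Y1 (+1); matched 2.
Augmenting path X3→Y3 (+1); matched 3.
Augmenting path X5→Y5 (+1); matched 4.
Augmenting path X4→Y3→X3→Y4 (+1); matched 5.
No augmenting path remains; maximum matching = 5.
König certificate: {X1, X2, X3, X4, X5} is a vertex cover of size 5 (every listed pair touches it), so no matching can be larger.

5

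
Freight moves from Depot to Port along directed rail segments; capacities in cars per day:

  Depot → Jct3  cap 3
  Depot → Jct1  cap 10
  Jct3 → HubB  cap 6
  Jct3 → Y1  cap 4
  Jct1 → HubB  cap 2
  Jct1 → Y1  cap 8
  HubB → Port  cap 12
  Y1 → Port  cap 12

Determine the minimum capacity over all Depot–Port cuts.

Augment Depot→Jct3→HubB→Port: bottleneck 3, flow now 3.
Augment Depot→Jct1→HubB→Port: bottleneck 2, flow now 5.
Augment Depot→Jct1→Y1→Port: bottleneck 8, flow now 13.
No augmenting path remains; maximum flow = 13.
By max-flow min-cut, the minimum cut capacity equals the max flow.
In the residual graph, reachable from Depot: {Depot}.
Min-cut edges: Depot→Jct3 (3), Depot→Jct1 (10); capacity 3 + 10 = 13.

13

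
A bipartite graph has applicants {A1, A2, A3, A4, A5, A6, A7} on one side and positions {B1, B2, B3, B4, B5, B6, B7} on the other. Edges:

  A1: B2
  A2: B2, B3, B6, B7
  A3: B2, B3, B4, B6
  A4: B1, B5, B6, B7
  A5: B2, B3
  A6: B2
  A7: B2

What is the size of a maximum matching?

Unit-capacity flow: source→left, listed edges, right→sink; max matching = max flow.
Augmenting path A1→B2 (+1); matched 1.
Augmenting path A2→B3 (+1); matched 2.
Augmenting path A3→B4 (+1); matched 3.
Augmenting path A4→B1 (+1); matched 4.
Augmenting path A5→B3→A2→B6 (+1); matched 5.
No augmenting path remains; maximum matching = 5.
König certificate: {A2, A3, A4, A5, B2} is a vertex cover of size 5 (every listed pair touches it), so no matching can be larger.

5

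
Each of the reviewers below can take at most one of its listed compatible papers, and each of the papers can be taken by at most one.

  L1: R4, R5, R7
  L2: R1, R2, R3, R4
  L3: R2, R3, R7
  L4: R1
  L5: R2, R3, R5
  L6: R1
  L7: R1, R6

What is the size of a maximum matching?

6

Unit-capacity flow: source→left, listed edges, right→sink; max matching = max flow.
Augmenting path L1→R4 (+1); matched 1.
Augmenting path L2→R1 (+1); matched 2.
Augmenting path L3→R2 (+1); matched 3.
Augmenting path L5→R3 (+1); matched 4.
Augmenting path L7→R6 (+1); matched 5.
Augmenting path L4→R1→L2→R2→L3→R7 (+1); matched 6.
No augmenting path remains; maximum matching = 6.
König certificate: {L1, L2, L3, L5, L7, R1} is a vertex cover of size 6 (every listed pair touches it), so no matching can be larger.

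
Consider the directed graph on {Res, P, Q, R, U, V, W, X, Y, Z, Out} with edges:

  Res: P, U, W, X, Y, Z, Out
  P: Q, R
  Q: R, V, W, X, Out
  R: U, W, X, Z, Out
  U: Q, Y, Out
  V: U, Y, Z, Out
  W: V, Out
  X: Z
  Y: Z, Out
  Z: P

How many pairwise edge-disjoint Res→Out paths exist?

6

Assign every edge capacity 1; by Menger, the answer equals the max flow.
Path Res→Out (+1); total 1.
Path Res→U→Out (+1); total 2.
Path Res→W→Out (+1); total 3.
Path Res→Y→Out (+1); total 4.
Path Res→P→Q→Out (+1); total 5.
Path Res→Z→P→R→Out (+1); total 6.
No residual Res→Out path; max flow = 6.
Certifying cut of size 6: {Res→Out, Res→P, Res→U, Res→W, Res→Y, Z→P}.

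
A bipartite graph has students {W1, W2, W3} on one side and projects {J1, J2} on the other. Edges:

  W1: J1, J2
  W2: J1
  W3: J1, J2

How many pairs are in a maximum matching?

Unit-capacity flow: source→left, listed edges, right→sink; max matching = max flow.
Augmenting path W1→J1 (+1); matched 1.
Augmenting path W3→J2 (+1); matched 2.
No augmenting path remains; maximum matching = 2.
König certificate: {J1, J2} is a vertex cover of size 2 (every listed pair touches it), so no matching can be larger.

2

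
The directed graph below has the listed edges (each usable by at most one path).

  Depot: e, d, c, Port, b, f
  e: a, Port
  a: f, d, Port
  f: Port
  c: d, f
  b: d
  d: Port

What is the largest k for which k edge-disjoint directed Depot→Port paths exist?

Assign every edge capacity 1; by Menger, the answer equals the max flow.
Path Depot→Port (+1); total 1.
Path Depot→d→Port (+1); total 2.
Path Depot→e→Port (+1); total 3.
Path Depot→f→Port (+1); total 4.
No residual Depot→Port path; max flow = 4.
Certifying cut of size 4: {Depot→Port, Depot→e, d→Port, f→Port}.

4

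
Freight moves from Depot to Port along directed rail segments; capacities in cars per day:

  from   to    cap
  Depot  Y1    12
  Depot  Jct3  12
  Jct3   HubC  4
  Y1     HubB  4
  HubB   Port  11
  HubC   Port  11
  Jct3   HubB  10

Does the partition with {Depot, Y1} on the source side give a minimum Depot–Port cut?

No — its capacity is 16, but the minimum cut has capacity 15.

Given cut capacity: 12 + 4 = 16.
Augment Depot→Y1→HubB→Port: bottleneck 4, flow now 4.
Augment Depot→Jct3→HubC→Port: bottleneck 4, flow now 8.
Augment Depot→Jct3→HubB→Port: bottleneck 7, flow now 15.
No augmenting path remains; maximum flow = 15.
In the residual graph, reachable from Depot: {Depot, Y1, Jct3, HubB}.
Min-cut edges: Jct3→HubC (4), HubB→Port (11); capacity 4 + 11 = 15.
Cut capacity 16 exceeds the max flow 15, so it is not minimum.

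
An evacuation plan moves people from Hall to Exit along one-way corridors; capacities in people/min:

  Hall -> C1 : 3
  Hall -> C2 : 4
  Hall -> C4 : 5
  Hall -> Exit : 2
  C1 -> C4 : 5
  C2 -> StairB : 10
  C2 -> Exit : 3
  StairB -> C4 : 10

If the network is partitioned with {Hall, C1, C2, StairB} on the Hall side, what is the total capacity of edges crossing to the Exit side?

Edges leaving {Hall, C1, C2, StairB}: Hall→C4 (5), Hall→Exit (2), C1→C4 (5), C2→Exit (3), StairB→C4 (10).
Cut capacity = 5 + 2 + 5 + 3 + 10 = 25.

25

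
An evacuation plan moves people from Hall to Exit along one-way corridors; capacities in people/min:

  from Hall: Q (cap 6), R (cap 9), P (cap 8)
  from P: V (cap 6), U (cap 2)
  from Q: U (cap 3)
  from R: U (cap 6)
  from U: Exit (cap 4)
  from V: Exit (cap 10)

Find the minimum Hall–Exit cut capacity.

10

Augment Hall→P→U→Exit: bottleneck 2, flow now 2.
Augment Hall→P→V→Exit: bottleneck 6, flow now 8.
Augment Hall→Q→U→Exit: bottleneck 2, flow now 10.
No augmenting path remains; maximum flow = 10.
By max-flow min-cut, the minimum cut capacity equals the max flow.
In the residual graph, reachable from Hall: {Hall, P, Q, R, U}.
Min-cut edges: P→V (6), U→Exit (4); capacity 6 + 4 = 10.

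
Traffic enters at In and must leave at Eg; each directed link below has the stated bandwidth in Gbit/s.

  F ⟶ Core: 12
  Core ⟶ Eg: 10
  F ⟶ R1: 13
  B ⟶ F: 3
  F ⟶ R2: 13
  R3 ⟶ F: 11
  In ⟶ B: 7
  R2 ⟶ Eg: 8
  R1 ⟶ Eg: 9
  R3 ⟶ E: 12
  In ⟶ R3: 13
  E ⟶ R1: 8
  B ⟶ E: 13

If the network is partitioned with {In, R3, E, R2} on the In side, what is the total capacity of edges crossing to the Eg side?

34

Edges leaving {In, R3, E, R2}: In→B (7), R3→F (11), E→R1 (8), R2→Eg (8).
Cut capacity = 7 + 11 + 8 + 8 = 34.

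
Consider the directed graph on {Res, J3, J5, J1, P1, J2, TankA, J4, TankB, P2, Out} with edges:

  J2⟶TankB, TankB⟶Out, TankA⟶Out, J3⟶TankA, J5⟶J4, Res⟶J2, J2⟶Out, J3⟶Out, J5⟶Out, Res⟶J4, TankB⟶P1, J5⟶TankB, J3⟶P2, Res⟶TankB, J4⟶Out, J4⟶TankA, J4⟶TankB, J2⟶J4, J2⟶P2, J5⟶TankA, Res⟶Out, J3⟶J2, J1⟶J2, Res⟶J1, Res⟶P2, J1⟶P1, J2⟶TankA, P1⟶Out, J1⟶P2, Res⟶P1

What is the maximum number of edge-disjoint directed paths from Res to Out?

6

Assign every edge capacity 1; by Menger, the answer equals the max flow.
Path Res→Out (+1); total 1.
Path Res→P1→Out (+1); total 2.
Path Res→J2→Out (+1); total 3.
Path Res→J4→Out (+1); total 4.
Path Res→TankB→Out (+1); total 5.
Path Res→J1→J2→TankA→Out (+1); total 6.
No residual Res→Out path; max flow = 6.
Certifying cut of size 6: {Res→J1, Res→J2, Res→J4, Res→Out, Res→P1, Res→TankB}.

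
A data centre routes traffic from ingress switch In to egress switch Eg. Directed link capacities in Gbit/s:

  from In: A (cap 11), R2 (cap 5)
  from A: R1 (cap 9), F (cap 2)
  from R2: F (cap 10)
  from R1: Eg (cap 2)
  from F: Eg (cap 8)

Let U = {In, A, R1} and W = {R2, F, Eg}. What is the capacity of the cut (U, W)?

Edges leaving {In, A, R1}: In→R2 (5), A→F (2), R1→Eg (2).
Cut capacity = 5 + 2 + 2 = 9.

9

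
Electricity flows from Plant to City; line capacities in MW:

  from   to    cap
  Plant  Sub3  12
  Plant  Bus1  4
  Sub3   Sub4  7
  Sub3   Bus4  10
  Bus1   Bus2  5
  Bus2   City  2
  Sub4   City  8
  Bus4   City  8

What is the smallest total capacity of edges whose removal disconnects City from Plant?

Augment Plant→Sub3→Sub4→City: bottleneck 7, flow now 7.
Augment Plant→Sub3→Bus4→City: bottleneck 5, flow now 12.
Augment Plant→Bus1→Bus2→City: bottleneck 2, flow now 14.
No augmenting path remains; maximum flow = 14.
By max-flow min-cut, the minimum cut capacity equals the max flow.
In the residual graph, reachable from Plant: {Plant, Bus1, Bus2}.
Min-cut edges: Plant→Sub3 (12), Bus2→City (2); capacity 12 + 2 = 14.

14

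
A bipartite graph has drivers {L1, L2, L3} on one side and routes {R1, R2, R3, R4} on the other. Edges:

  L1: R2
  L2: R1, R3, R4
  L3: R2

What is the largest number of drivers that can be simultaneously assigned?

Unit-capacity flow: source→left, listed edges, right→sink; max matching = max flow.
Augmenting path L1→R2 (+1); matched 1.
Augmenting path L2→R1 (+1); matched 2.
No augmenting path remains; maximum matching = 2.
König certificate: {L2, R2} is a vertex cover of size 2 (every listed pair touches it), so no matching can be larger.

2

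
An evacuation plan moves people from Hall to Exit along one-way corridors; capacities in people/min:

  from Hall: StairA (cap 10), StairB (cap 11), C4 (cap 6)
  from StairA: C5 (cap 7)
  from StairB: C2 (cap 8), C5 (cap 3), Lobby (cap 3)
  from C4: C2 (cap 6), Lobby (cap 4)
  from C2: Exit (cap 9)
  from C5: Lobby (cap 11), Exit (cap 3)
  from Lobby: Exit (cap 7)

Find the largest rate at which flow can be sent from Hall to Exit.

Augment Hall→StairA→C5→Exit: bottleneck 3, flow now 3.
Augment Hall→StairB→C2→Exit: bottleneck 8, flow now 11.
Augment Hall→StairB→Lobby→Exit: bottleneck 3, flow now 14.
Augment Hall→C4→C2→Exit: bottleneck 1, flow now 15.
Augment Hall→C4→Lobby→Exit: bottleneck 4, flow now 19.
No augmenting path remains; maximum flow = 19.
In the residual graph, reachable from Hall: {Hall, StairA, StairB, C4, C2, C5, Lobby}.
Min-cut edges: C2→Exit (9), C5→Exit (3), Lobby→Exit (7); capacity 9 + 3 + 7 = 19.
This cut is saturated, so no flow can exceed 19.

19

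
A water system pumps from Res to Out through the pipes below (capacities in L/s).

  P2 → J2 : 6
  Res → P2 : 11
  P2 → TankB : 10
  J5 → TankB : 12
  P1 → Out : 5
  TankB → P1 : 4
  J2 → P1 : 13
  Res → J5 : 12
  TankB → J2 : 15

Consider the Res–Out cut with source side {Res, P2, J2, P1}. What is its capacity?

Edges leaving {Res, P2, J2, P1}: Res→J5 (12), P2→TankB (10), P1→Out (5).
Cut capacity = 12 + 10 + 5 = 27.

27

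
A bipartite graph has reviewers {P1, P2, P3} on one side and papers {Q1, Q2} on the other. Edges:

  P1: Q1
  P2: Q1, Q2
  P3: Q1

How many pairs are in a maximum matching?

Unit-capacity flow: source→left, listed edges, right→sink; max matching = max flow.
Augmenting path P1→Q1 (+1); matched 1.
Augmenting path P2→Q2 (+1); matched 2.
No augmenting path remains; maximum matching = 2.
König certificate: {P2, Q1} is a vertex cover of size 2 (every listed pair touches it), so no matching can be larger.

2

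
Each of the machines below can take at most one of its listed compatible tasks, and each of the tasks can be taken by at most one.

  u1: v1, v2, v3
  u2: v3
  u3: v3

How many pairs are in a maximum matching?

2

Unit-capacity flow: source→left, listed edges, right→sink; max matching = max flow.
Augmenting path u1→v1 (+1); matched 1.
Augmenting path u2→v3 (+1); matched 2.
No augmenting path remains; maximum matching = 2.
König certificate: {u1, v3} is a vertex cover of size 2 (every listed pair touches it), so no matching can be larger.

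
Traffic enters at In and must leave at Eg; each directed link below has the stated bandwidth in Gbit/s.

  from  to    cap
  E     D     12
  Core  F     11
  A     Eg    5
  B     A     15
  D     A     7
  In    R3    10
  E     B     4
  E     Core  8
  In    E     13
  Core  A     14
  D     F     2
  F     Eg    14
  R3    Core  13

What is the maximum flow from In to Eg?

18

Augment In→R3→Core→F→Eg: bottleneck 10, flow now 10.
Augment In→E→Core→F→Eg: bottleneck 1, flow now 11.
Augment In→E→Core→A→Eg: bottleneck 5, flow now 16.
Augment In→E→D→F→Eg: bottleneck 2, flow now 18.
No augmenting path remains; maximum flow = 18.
In the residual graph, reachable from In: {In, R3, E, Core, D, B, A}.
Min-cut edges: Core→F (11), D→F (2), A→Eg (5); capacity 11 + 2 + 5 = 18.
This cut is saturated, so no flow can exceed 18.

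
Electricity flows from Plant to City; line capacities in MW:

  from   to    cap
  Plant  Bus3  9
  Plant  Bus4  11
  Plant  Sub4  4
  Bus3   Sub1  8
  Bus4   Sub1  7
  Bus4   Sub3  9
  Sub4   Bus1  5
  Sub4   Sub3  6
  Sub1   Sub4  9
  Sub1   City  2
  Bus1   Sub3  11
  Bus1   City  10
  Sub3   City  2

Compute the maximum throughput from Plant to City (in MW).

Augment Plant→Bus3→Sub1→City: bottleneck 2, flow now 2.
Augment Plant→Bus4→Sub3→City: bottleneck 2, flow now 4.
Augment Plant→Sub4→Bus1→City: bottleneck 4, flow now 8.
Augment Plant→Bus3→Sub1→Sub4→Bus1→City: bottleneck 1, flow now 9.
No augmenting path remains; maximum flow = 9.
In the residual graph, reachable from Plant: {Plant, Bus3, Bus4, Sub4, Sub1, Sub3}.
Min-cut edges: Sub4→Bus1 (5), Sub1→City (2), Sub3→City (2); capacity 5 + 2 + 2 = 9.
This cut is saturated, so no flow can exceed 9.

9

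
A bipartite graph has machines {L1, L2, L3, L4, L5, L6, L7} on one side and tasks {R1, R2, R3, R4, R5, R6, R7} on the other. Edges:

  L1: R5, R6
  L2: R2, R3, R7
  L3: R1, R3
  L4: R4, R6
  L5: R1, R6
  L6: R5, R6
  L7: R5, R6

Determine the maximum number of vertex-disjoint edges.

6

Unit-capacity flow: source→left, listed edges, right→sink; max matching = max flow.
Augmenting path L1→R5 (+1); matched 1.
Augmenting path L2→R2 (+1); matched 2.
Augmenting path L3→R1 (+1); matched 3.
Augmenting path L4→R4 (+1); matched 4.
Augmenting path L5→R6 (+1); matched 5.
Augmenting path L6→R6→L5→R1→L3→R3 (+1); matched 6.
No augmenting path remains; maximum matching = 6.
König certificate: {L2, L3, L4, L5, R5, R6} is a vertex cover of size 6 (every listed pair touches it), so no matching can be larger.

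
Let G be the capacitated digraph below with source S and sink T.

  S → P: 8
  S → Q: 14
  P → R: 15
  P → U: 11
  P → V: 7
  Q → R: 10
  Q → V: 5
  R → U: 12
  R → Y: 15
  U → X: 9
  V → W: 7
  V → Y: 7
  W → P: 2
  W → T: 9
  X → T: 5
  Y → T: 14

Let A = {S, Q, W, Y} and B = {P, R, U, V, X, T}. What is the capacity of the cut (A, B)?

Edges leaving {S, Q, W, Y}: S→P (8), Q→R (10), Q→V (5), W→P (2), W→T (9), Y→T (14).
Cut capacity = 8 + 10 + 5 + 2 + 9 + 14 = 48.

48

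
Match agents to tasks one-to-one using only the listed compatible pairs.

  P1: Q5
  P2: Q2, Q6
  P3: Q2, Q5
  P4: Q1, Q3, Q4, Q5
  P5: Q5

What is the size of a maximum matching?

4

Unit-capacity flow: source→left, listed edges, right→sink; max matching = max flow.
Augmenting path P1→Q5 (+1); matched 1.
Augmenting path P2→Q2 (+1); matched 2.
Augmenting path P4→Q1 (+1); matched 3.
Augmenting path P3→Q2→P2→Q6 (+1); matched 4.
No augmenting path remains; maximum matching = 4.
König certificate: {P2, P3, P4, Q5} is a vertex cover of size 4 (every listed pair touches it), so no matching can be larger.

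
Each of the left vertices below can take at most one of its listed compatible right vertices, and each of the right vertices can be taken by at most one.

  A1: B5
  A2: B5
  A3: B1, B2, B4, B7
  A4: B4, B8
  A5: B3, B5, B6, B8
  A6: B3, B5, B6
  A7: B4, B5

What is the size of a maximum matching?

6

Unit-capacity flow: source→left, listed edges, right→sink; max matching = max flow.
Augmenting path A1→B5 (+1); matched 1.
Augmenting path A3→B1 (+1); matched 2.
Augmenting path A4→B4 (+1); matched 3.
Augmenting path A5→B3 (+1); matched 4.
Augmenting path A6→B6 (+1); matched 5.
Augmenting path A7→B4→A4→B8 (+1); matched 6.
No augmenting path remains; maximum matching = 6.
König certificate: {A3, A4, A5, A6, A7, B5} is a vertex cover of size 6 (every listed pair touches it), so no matching can be larger.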